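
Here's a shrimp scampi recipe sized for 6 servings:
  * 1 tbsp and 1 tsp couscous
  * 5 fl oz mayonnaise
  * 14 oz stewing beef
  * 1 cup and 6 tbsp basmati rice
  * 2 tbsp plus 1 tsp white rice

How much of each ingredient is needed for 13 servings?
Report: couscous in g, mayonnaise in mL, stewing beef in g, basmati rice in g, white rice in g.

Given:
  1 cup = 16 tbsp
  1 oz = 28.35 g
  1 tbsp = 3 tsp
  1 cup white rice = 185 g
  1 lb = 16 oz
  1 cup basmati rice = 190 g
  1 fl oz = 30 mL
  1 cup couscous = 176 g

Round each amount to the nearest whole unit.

Scaling factor: 13/6.
couscous: (1 tbsp + 1 tsp = 4/3 tbsp) × 13/6 ÷ 16 tbsp/cup × 176 g/cup ≈ 32 g
mayonnaise: 5 fl oz × 13/6 × 30 mL/fl oz = 325 mL
stewing beef: 14 oz × 13/6 × 28.35 g/oz ≈ 860 g
basmati rice: (1 cup + 6 tbsp = 1.375 cup) × 13/6 × 190 g/cup ≈ 566 g
white rice: (2 tbsp + 1 tsp = 7/3 tbsp) × 13/6 ÷ 16 tbsp/cup × 185 g/cup ≈ 58 g

couscous: 32 g; mayonnaise: 325 mL; stewing beef: 860 g; basmati rice: 566 g; white rice: 58 g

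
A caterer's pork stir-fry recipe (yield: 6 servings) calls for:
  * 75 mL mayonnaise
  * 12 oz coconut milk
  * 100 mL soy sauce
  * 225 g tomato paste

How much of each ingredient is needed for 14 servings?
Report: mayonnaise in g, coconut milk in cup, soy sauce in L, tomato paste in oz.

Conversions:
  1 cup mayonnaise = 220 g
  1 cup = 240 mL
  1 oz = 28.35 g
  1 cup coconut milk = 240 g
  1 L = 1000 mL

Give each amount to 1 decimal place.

Scaling factor: 14/6 = 7/3.
mayonnaise: 75 mL × 7/3 ÷ 240 mL/cup × 220 g/cup ≈ 160.4 g
coconut milk: 12 oz × 7/3 × 28.35 g/oz ÷ 240 g/cup ≈ 3.3 cup
soy sauce: 100 mL × 7/3 ÷ 1000 mL/L ≈ 0.2 L
tomato paste: 225 g × 7/3 ÷ 28.35 g/oz ≈ 18.5 oz

mayonnaise: 160.4 g; coconut milk: 3.3 cup; soy sauce: 0.2 L; tomato paste: 18.5 oz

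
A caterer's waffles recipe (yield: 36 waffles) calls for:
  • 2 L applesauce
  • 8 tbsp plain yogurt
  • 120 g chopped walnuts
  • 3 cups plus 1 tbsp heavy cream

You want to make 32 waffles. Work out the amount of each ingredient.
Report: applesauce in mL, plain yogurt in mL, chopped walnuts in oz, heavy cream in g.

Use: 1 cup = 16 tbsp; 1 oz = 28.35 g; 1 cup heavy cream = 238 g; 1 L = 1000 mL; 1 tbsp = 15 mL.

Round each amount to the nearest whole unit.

applesauce: 1778 mL; plain yogurt: 107 mL; chopped walnuts: 4 oz; heavy cream: 648 g

Scaling factor: 32/36 = 8/9.
applesauce: 2 L × 8/9 × 1000 mL/L ≈ 1778 mL
plain yogurt: 8 tbsp × 8/9 × 15 mL/tbsp ≈ 107 mL
chopped walnuts: 120 g × 8/9 ÷ 28.35 g/oz ≈ 4 oz
heavy cream: (3 cup + 1 tbsp = 3.0625 cup) × 8/9 × 238 g/cup ≈ 648 g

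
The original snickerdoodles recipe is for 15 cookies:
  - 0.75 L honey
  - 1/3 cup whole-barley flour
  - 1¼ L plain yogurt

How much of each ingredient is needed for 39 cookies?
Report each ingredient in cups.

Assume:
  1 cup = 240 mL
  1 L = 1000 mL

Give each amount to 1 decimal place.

Scaling factor: 39/15 = 13/5 = 2.6.
honey: 0.75 L × 13/5 × 1000 mL/L ÷ 240 mL/cup ≈ 8.1 cup
whole-barley flour: 1/3 cup × 13/5 ≈ 0.9 cup
plain yogurt: 1.25 L × 13/5 × 1000 mL/L ÷ 240 mL/cup ≈ 13.5 cup

honey: 8.1 cup; whole-barley flour: 0.9 cup; plain yogurt: 13.5 cup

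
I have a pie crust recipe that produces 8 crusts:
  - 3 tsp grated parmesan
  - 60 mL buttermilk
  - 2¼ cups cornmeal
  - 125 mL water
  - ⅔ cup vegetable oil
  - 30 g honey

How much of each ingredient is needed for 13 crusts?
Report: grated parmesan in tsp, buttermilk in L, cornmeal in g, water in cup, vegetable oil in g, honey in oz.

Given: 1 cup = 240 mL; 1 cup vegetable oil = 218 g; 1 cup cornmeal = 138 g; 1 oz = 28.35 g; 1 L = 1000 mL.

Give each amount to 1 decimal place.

grated parmesan: 4.9 tsp; buttermilk: 0.1 L; cornmeal: 504.6 g; water: 0.8 cup; vegetable oil: 236.2 g; honey: 1.7 oz

Scaling factor: 13/8 = 1.625.
grated parmesan: 3 tsp × 13/8 ≈ 4.9 tsp
buttermilk: 60 mL × 13/8 ÷ 1000 mL/L ≈ 0.1 L
cornmeal: 2.25 cup × 13/8 × 138 g/cup ≈ 504.6 g
water: 125 mL × 13/8 ÷ 240 mL/cup ≈ 0.8 cup
vegetable oil: 2/3 cup × 13/8 × 218 g/cup ≈ 236.2 g
honey: 30 g × 13/8 ÷ 28.35 g/oz ≈ 1.7 oz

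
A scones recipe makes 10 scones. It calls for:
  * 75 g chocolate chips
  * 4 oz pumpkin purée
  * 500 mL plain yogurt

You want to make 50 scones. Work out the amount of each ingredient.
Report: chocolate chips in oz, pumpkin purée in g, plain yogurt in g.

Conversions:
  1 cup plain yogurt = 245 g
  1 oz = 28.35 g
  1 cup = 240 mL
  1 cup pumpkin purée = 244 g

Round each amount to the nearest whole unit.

Scaling factor: 50/10 = 5.
chocolate chips: 75 g × 5 ÷ 28.35 g/oz ≈ 13 oz
pumpkin purée: 4 oz × 5 × 28.35 g/oz = 567 g
plain yogurt: 500 mL × 5 ÷ 240 mL/cup × 245 g/cup ≈ 2552 g

chocolate chips: 13 oz; pumpkin purée: 567 g; plain yogurt: 2552 g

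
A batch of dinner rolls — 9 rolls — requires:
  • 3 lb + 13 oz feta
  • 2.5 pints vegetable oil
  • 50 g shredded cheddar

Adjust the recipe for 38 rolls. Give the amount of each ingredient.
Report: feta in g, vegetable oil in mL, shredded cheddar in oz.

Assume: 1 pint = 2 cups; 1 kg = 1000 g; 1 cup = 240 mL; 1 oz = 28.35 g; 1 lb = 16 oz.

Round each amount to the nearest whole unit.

Scaling factor: 38/9.
feta: (3 lb + 13 oz = 3.8125 lb) × 38/9 × 16 oz/lb × 28.35 g/oz ≈ 7302 g
vegetable oil: 2.5 pint × 38/9 × 2 cup/pint × 240 mL/cup ≈ 5067 mL
shredded cheddar: 50 g × 38/9 ÷ 28.35 g/oz ≈ 7 oz

feta: 7302 g; vegetable oil: 5067 mL; shredded cheddar: 7 oz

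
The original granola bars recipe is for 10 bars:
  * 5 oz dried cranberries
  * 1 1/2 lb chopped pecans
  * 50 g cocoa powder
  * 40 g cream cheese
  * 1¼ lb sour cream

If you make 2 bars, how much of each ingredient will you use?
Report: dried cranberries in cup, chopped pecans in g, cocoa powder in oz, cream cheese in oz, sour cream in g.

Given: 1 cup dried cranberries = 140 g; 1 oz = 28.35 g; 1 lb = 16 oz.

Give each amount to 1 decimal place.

Scaling factor: 2/10 = 1/5 = 0.2.
dried cranberries: 5 oz × 1/5 × 28.35 g/oz ÷ 140 g/cup ≈ 0.2 cup
chopped pecans: 1.5 lb × 1/5 × 16 oz/lb × 28.35 g/oz ≈ 136.1 g
cocoa powder: 50 g × 1/5 ÷ 28.35 g/oz ≈ 0.4 oz
cream cheese: 40 g × 1/5 ÷ 28.35 g/oz ≈ 0.3 oz
sour cream: 1.25 lb × 1/5 × 16 oz/lb × 28.35 g/oz = 113.4 g

dried cranberries: 0.2 cup; chopped pecans: 136.1 g; cocoa powder: 0.4 oz; cream cheese: 0.3 oz; sour cream: 113.4 g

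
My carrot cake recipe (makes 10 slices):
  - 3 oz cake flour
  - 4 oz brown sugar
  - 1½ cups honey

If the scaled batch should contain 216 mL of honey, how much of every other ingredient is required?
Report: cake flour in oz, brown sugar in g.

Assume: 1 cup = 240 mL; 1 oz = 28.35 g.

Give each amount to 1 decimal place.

cake flour: 1.8 oz; brown sugar: 68.0 g

The original recipe has 360 mL of honey, so the scaling factor is 216 ÷ 360 = 3/5 = 0.6.
cake flour: 3 oz × 3/5 = 1.8 oz
brown sugar: 4 oz × 3/5 × 28.35 g/oz ≈ 68.0 g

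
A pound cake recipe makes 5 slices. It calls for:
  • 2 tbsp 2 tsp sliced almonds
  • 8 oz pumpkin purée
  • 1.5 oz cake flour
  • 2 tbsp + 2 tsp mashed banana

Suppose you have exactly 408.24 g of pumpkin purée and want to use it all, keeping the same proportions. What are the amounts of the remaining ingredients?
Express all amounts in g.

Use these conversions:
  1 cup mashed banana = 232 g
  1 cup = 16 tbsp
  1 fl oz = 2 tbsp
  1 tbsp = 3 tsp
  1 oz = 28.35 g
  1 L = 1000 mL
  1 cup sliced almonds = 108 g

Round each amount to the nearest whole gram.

sliced almonds: 32 g; cake flour: 77 g; mashed banana: 70 g

The original recipe has 226.8 g of pumpkin purée, so the scaling factor is 408.24 ÷ 226.8 = 9/5 = 1.8.
sliced almonds: (2 tbsp + 2 tsp = 8/3 tbsp) × 9/5 ÷ 16 tbsp/cup × 108 g/cup ≈ 32 g
cake flour: 1.5 oz × 9/5 × 28.35 g/oz ≈ 77 g
mashed banana: (2 tbsp + 2 tsp = 8/3 tbsp) × 9/5 ÷ 16 tbsp/cup × 232 g/cup ≈ 70 g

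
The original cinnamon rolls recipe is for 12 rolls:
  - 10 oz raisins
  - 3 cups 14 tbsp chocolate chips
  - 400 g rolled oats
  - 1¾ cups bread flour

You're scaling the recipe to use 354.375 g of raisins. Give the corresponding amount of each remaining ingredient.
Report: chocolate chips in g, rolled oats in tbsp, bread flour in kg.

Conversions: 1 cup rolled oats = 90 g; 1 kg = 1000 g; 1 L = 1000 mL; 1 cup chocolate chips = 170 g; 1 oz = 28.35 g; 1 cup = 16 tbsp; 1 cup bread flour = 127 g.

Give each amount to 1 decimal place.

The original recipe has 283.5 g of raisins, so the scaling factor is 354.375 ÷ 283.5 = 5/4 = 1.25.
chocolate chips: (3 cup + 14 tbsp = 3.875 cup) × 5/4 × 170 g/cup ≈ 823.4 g
rolled oats: 400 g × 5/4 ÷ 90 g/cup × 16 tbsp/cup ≈ 88.9 tbsp
bread flour: 1.75 cup × 5/4 × 127 g/cup ÷ 1000 g/kg ≈ 0.3 kg

chocolate chips: 823.4 g; rolled oats: 88.9 tbsp; bread flour: 0.3 kg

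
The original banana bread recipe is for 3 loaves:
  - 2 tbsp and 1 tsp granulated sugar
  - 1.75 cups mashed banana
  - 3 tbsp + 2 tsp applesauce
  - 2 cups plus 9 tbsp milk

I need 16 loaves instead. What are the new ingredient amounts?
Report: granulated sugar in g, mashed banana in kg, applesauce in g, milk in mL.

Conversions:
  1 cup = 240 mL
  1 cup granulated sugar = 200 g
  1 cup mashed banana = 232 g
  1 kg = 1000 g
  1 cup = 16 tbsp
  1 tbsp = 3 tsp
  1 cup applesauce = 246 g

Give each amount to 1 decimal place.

granulated sugar: 155.6 g; mashed banana: 2.2 kg; applesauce: 300.7 g; milk: 3280.0 mL

Scaling factor: 16/3.
granulated sugar: (2 tbsp + 1 tsp = 7/3 tbsp) × 16/3 ÷ 16 tbsp/cup × 200 g/cup ≈ 155.6 g
mashed banana: 1.75 cup × 16/3 × 232 g/cup ÷ 1000 g/kg ≈ 2.2 kg
applesauce: (3 tbsp + 2 tsp = 11/3 tbsp) × 16/3 ÷ 16 tbsp/cup × 246 g/cup ≈ 300.7 g
milk: (2 cup + 9 tbsp = 2.5625 cup) × 16/3 × 240 mL/cup = 3280.0 mL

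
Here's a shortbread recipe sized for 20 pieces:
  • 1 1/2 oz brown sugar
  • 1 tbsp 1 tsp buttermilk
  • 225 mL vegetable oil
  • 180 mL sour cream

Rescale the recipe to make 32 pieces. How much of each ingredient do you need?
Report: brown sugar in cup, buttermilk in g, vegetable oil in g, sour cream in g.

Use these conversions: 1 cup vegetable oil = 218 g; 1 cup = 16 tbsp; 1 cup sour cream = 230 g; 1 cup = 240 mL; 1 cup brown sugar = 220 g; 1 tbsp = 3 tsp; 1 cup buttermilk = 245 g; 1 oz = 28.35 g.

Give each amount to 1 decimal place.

Scaling factor: 32/20 = 8/5 = 1.6.
brown sugar: 1.5 oz × 8/5 × 28.35 g/oz ÷ 220 g/cup ≈ 0.3 cup
buttermilk: (1 tbsp + 1 tsp = 4/3 tbsp) × 8/5 ÷ 16 tbsp/cup × 245 g/cup ≈ 32.7 g
vegetable oil: 225 mL × 8/5 ÷ 240 mL/cup × 218 g/cup = 327.0 g
sour cream: 180 mL × 8/5 ÷ 240 mL/cup × 230 g/cup = 276.0 g

brown sugar: 0.3 cup; buttermilk: 32.7 g; vegetable oil: 327.0 g; sour cream: 276.0 g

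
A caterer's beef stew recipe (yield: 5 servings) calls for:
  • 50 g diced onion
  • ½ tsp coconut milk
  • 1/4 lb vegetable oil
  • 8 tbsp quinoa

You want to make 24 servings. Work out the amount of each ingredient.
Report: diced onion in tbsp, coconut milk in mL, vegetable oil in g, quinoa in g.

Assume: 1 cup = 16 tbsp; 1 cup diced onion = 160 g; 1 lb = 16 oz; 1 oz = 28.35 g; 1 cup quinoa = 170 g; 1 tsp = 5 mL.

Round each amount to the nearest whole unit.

diced onion: 24 tbsp; coconut milk: 12 mL; vegetable oil: 544 g; quinoa: 408 g

Scaling factor: 24/5 = 4.8.
diced onion: 50 g × 24/5 ÷ 160 g/cup × 16 tbsp/cup = 24 tbsp
coconut milk: 0.5 tsp × 24/5 × 5 mL/tsp = 12 mL
vegetable oil: 0.25 lb × 24/5 × 16 oz/lb × 28.35 g/oz ≈ 544 g
quinoa: 8 tbsp × 24/5 ÷ 16 tbsp/cup × 170 g/cup = 408 g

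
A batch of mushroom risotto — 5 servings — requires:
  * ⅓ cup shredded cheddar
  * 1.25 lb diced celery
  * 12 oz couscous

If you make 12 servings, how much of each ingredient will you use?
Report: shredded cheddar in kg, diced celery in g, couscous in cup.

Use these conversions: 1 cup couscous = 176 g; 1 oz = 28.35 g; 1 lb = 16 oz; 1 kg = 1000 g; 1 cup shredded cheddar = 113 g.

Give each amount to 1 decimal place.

shredded cheddar: 0.1 kg; diced celery: 1360.8 g; couscous: 4.6 cup

Scaling factor: 12/5 = 2.4.
shredded cheddar: 1/3 cup × 12/5 × 113 g/cup ÷ 1000 g/kg ≈ 0.1 kg
diced celery: 1.25 lb × 12/5 × 16 oz/lb × 28.35 g/oz = 1360.8 g
couscous: 12 oz × 12/5 × 28.35 g/oz ÷ 176 g/cup ≈ 4.6 cup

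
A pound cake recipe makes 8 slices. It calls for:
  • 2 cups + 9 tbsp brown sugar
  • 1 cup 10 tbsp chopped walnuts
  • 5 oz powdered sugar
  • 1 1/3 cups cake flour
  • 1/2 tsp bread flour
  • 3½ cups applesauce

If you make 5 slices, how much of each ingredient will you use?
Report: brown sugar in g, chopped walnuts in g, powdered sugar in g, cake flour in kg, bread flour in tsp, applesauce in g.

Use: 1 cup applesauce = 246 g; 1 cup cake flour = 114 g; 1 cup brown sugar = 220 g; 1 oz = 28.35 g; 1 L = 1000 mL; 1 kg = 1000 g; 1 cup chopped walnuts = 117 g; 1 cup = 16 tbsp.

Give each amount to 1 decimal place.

brown sugar: 352.3 g; chopped walnuts: 118.8 g; powdered sugar: 88.6 g; cake flour: 0.1 kg; bread flour: 0.3 tsp; applesauce: 538.1 g

Scaling factor: 5/8 = 0.625.
brown sugar: (2 cup + 9 tbsp = 2.5625 cup) × 5/8 × 220 g/cup ≈ 352.3 g
chopped walnuts: (1 cup + 10 tbsp = 1.625 cup) × 5/8 × 117 g/cup ≈ 118.8 g
powdered sugar: 5 oz × 5/8 × 28.35 g/oz ≈ 88.6 g
cake flour: 4/3 cup × 5/8 × 114 g/cup ÷ 1000 g/kg ≈ 0.1 kg
bread flour: 0.5 tsp × 5/8 ≈ 0.3 tsp
applesauce: 3.5 cup × 5/8 × 246 g/cup ≈ 538.1 g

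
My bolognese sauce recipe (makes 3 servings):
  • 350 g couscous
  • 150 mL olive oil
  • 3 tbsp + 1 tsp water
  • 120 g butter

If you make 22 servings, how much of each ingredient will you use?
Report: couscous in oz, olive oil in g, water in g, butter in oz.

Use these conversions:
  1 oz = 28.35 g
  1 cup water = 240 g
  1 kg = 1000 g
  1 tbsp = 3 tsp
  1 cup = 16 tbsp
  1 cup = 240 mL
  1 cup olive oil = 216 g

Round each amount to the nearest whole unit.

couscous: 91 oz; olive oil: 990 g; water: 367 g; butter: 31 oz

Scaling factor: 22/3.
couscous: 350 g × 22/3 ÷ 28.35 g/oz ≈ 91 oz
olive oil: 150 mL × 22/3 ÷ 240 mL/cup × 216 g/cup = 990 g
water: (3 tbsp + 1 tsp = 10/3 tbsp) × 22/3 ÷ 16 tbsp/cup × 240 g/cup ≈ 367 g
butter: 120 g × 22/3 ÷ 28.35 g/oz ≈ 31 oz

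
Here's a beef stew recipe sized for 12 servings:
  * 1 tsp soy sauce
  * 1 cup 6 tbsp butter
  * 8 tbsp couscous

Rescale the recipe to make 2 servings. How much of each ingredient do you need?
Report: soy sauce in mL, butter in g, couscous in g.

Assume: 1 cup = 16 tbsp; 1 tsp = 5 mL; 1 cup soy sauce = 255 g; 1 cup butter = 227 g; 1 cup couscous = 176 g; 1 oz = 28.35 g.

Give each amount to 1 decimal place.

Scaling factor: 2/12 = 1/6.
soy sauce: 1 tsp × 1/6 × 5 mL/tsp ≈ 0.8 mL
butter: (1 cup + 6 tbsp = 1.375 cup) × 1/6 × 227 g/cup ≈ 52.0 g
couscous: 8 tbsp × 1/6 ÷ 16 tbsp/cup × 176 g/cup ≈ 14.7 g

soy sauce: 0.8 mL; butter: 52.0 g; couscous: 14.7 g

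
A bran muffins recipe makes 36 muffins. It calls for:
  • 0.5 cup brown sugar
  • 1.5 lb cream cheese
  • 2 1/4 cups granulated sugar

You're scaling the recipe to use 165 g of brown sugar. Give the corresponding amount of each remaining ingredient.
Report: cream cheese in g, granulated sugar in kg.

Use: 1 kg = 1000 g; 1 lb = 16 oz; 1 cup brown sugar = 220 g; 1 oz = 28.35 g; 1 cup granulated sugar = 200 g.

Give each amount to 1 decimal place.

The original recipe has 110 g of brown sugar, so the scaling factor is 165 ÷ 110 = 3/2 = 1.5.
cream cheese: 1.5 lb × 3/2 × 16 oz/lb × 28.35 g/oz = 1020.6 g
granulated sugar: 2.25 cup × 3/2 × 200 g/cup ÷ 1000 g/kg ≈ 0.7 kg

cream cheese: 1020.6 g; granulated sugar: 0.7 kg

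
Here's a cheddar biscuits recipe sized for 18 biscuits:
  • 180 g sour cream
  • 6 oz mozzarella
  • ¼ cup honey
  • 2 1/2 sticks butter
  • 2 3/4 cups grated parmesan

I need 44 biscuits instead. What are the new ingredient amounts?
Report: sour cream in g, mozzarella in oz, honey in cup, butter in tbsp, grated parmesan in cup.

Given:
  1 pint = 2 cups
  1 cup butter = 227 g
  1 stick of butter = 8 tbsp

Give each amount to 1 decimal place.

Scaling factor: 44/18 = 22/9.
sour cream: 180 g × 22/9 = 440.0 g
mozzarella: 6 oz × 22/9 ≈ 14.7 oz
honey: 0.25 cup × 22/9 ≈ 0.6 cup
butter: 2.5 stick × 22/9 × 8 tbsp/stick ≈ 48.9 tbsp
grated parmesan: 2.75 cup × 22/9 ≈ 6.7 cup

sour cream: 440.0 g; mozzarella: 14.7 oz; honey: 0.6 cup; butter: 48.9 tbsp; grated parmesan: 6.7 cup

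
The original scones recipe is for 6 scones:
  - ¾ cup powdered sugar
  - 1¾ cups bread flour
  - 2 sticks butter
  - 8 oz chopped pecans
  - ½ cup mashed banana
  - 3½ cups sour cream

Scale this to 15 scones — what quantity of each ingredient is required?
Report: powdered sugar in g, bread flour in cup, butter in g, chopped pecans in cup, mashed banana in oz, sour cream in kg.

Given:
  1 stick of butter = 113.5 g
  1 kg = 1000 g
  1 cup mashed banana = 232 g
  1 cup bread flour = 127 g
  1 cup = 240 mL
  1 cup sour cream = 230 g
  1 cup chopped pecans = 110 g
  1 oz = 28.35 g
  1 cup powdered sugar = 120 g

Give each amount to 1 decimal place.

Scaling factor: 15/6 = 5/2 = 2.5.
powdered sugar: 0.75 cup × 5/2 × 120 g/cup = 225.0 g
bread flour: 1.75 cup × 5/2 ≈ 4.4 cup
butter: 2 stick × 5/2 × 113.5 g/stick = 567.5 g
chopped pecans: 8 oz × 5/2 × 28.35 g/oz ÷ 110 g/cup ≈ 5.2 cup
mashed banana: 0.5 cup × 5/2 × 232 g/cup ÷ 28.35 g/oz ≈ 10.2 oz
sour cream: 3.5 cup × 5/2 × 230 g/cup ÷ 1000 g/kg ≈ 2.0 kg

powdered sugar: 225.0 g; bread flour: 4.4 cup; butter: 567.5 g; chopped pecans: 5.2 cup; mashed banana: 10.2 oz; sour cream: 2.0 kg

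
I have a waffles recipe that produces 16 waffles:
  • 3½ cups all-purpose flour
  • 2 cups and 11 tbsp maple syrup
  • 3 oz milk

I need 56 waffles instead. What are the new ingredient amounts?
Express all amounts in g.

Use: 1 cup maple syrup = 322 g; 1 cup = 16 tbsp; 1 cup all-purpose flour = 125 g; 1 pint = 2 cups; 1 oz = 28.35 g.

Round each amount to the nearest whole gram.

all-purpose flour: 1531 g; maple syrup: 3029 g; milk: 298 g

Scaling factor: 56/16 = 7/2 = 3.5.
all-purpose flour: 3.5 cup × 7/2 × 125 g/cup ≈ 1531 g
maple syrup: (2 cup + 11 tbsp = 2.6875 cup) × 7/2 × 322 g/cup ≈ 3029 g
milk: 3 oz × 7/2 × 28.35 g/oz ≈ 298 g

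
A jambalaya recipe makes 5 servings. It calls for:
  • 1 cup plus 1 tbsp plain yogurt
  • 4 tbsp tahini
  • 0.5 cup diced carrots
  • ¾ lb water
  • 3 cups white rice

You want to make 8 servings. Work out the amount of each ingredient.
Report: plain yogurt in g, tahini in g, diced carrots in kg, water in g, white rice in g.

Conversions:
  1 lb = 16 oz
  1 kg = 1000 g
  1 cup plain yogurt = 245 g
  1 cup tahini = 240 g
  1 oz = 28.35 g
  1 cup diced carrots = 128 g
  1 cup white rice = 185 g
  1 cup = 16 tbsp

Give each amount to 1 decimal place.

plain yogurt: 416.5 g; tahini: 96.0 g; diced carrots: 0.1 kg; water: 544.3 g; white rice: 888.0 g

Scaling factor: 8/5 = 1.6.
plain yogurt: (1 cup + 1 tbsp = 1.0625 cup) × 8/5 × 245 g/cup = 416.5 g
tahini: 4 tbsp × 8/5 ÷ 16 tbsp/cup × 240 g/cup = 96.0 g
diced carrots: 0.5 cup × 8/5 × 128 g/cup ÷ 1000 g/kg ≈ 0.1 kg
water: 0.75 lb × 8/5 × 16 oz/lb × 28.35 g/oz ≈ 544.3 g
white rice: 3 cup × 8/5 × 185 g/cup = 888.0 g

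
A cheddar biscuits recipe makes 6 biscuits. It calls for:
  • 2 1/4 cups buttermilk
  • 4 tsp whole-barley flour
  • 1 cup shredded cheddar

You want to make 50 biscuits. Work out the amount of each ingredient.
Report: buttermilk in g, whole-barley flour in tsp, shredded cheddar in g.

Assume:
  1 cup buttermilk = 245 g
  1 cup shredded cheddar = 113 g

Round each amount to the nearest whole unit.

buttermilk: 4594 g; whole-barley flour: 33 tsp; shredded cheddar: 942 g

Scaling factor: 50/6 = 25/3.
buttermilk: 2.25 cup × 25/3 × 245 g/cup ≈ 4594 g
whole-barley flour: 4 tsp × 25/3 ≈ 33 tsp
shredded cheddar: 1 cup × 25/3 × 113 g/cup ≈ 942 g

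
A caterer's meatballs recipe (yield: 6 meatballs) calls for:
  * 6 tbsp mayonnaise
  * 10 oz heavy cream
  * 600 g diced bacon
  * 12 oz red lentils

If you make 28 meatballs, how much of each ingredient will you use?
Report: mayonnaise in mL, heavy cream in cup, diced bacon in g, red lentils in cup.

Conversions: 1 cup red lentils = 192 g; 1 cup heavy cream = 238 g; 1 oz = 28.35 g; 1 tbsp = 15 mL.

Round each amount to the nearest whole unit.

mayonnaise: 420 mL; heavy cream: 6 cup; diced bacon: 2800 g; red lentils: 8 cup

Scaling factor: 28/6 = 14/3.
mayonnaise: 6 tbsp × 14/3 × 15 mL/tbsp = 420 mL
heavy cream: 10 oz × 14/3 × 28.35 g/oz ÷ 238 g/cup ≈ 6 cup
diced bacon: 600 g × 14/3 = 2800 g
red lentils: 12 oz × 14/3 × 28.35 g/oz ÷ 192 g/cup ≈ 8 cup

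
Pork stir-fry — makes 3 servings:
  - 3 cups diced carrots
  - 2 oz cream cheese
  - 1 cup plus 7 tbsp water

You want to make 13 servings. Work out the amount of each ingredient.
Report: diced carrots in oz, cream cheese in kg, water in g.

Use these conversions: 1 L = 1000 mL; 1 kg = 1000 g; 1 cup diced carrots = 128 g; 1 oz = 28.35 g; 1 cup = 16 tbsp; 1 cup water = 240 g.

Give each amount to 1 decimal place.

diced carrots: 58.7 oz; cream cheese: 0.2 kg; water: 1495.0 g

Scaling factor: 13/3.
diced carrots: 3 cup × 13/3 × 128 g/cup ÷ 28.35 g/oz ≈ 58.7 oz
cream cheese: 2 oz × 13/3 × 28.35 g/oz ÷ 1000 g/kg ≈ 0.2 kg
water: (1 cup + 7 tbsp = 1.4375 cup) × 13/3 × 240 g/cup = 1495.0 g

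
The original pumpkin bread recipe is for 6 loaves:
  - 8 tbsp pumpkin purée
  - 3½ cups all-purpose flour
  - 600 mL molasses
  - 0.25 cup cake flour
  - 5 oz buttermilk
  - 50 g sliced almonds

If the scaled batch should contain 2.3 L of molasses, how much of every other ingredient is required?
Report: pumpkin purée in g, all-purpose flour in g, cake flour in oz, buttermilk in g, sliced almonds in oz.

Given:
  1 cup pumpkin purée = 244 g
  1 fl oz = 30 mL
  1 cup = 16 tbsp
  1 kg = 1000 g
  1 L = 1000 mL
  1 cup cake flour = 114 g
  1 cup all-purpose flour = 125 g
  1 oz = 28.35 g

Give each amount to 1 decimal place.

pumpkin purée: 467.7 g; all-purpose flour: 1677.1 g; cake flour: 3.9 oz; buttermilk: 543.4 g; sliced almonds: 6.8 oz

The original recipe has 0.6 L of molasses, so the scaling factor is 2.3 ÷ 0.6 = 23/6.
pumpkin purée: 8 tbsp × 23/6 ÷ 16 tbsp/cup × 244 g/cup ≈ 467.7 g
all-purpose flour: 3.5 cup × 23/6 × 125 g/cup ≈ 1677.1 g
cake flour: 0.25 cup × 23/6 × 114 g/cup ÷ 28.35 g/oz ≈ 3.9 oz
buttermilk: 5 oz × 23/6 × 28.35 g/oz ≈ 543.4 g
sliced almonds: 50 g × 23/6 ÷ 28.35 g/oz ≈ 6.8 oz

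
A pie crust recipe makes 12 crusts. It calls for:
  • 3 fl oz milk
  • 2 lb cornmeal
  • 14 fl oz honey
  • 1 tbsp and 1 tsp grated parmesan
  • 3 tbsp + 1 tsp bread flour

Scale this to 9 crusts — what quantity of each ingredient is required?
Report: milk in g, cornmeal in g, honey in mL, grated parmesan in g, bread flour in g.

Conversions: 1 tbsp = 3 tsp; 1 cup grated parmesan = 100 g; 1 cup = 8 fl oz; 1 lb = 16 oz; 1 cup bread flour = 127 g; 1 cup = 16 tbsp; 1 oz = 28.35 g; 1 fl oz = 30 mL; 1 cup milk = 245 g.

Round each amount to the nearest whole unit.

milk: 69 g; cornmeal: 680 g; honey: 315 mL; grated parmesan: 6 g; bread flour: 20 g

Scaling factor: 9/12 = 3/4 = 0.75.
milk: 3 fl oz × 3/4 ÷ 8 fl oz/cup × 245 g/cup ≈ 69 g
cornmeal: 2 lb × 3/4 × 16 oz/lb × 28.35 g/oz ≈ 680 g
honey: 14 fl oz × 3/4 × 30 mL/fl oz = 315 mL
grated parmesan: (1 tbsp + 1 tsp = 4/3 tbsp) × 3/4 ÷ 16 tbsp/cup × 100 g/cup ≈ 6 g
bread flour: (3 tbsp + 1 tsp = 10/3 tbsp) × 3/4 ÷ 16 tbsp/cup × 127 g/cup ≈ 20 g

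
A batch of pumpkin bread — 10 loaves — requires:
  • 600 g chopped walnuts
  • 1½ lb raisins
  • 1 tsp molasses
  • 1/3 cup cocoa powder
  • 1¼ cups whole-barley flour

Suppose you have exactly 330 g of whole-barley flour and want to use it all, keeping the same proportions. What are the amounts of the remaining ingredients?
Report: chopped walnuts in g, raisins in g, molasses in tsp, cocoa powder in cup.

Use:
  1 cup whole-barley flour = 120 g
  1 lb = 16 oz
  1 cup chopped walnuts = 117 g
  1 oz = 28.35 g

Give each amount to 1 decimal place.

The original recipe has 150 g of whole-barley flour, so the scaling factor is 330 ÷ 150 = 11/5 = 2.2.
chopped walnuts: 600 g × 11/5 = 1320.0 g
raisins: 1.5 lb × 11/5 × 16 oz/lb × 28.35 g/oz ≈ 1496.9 g
molasses: 1 tsp × 11/5 = 2.2 tsp
cocoa powder: 1/3 cup × 11/5 ≈ 0.7 cup

chopped walnuts: 1320.0 g; raisins: 1496.9 g; molasses: 2.2 tsp; cocoa powder: 0.7 cup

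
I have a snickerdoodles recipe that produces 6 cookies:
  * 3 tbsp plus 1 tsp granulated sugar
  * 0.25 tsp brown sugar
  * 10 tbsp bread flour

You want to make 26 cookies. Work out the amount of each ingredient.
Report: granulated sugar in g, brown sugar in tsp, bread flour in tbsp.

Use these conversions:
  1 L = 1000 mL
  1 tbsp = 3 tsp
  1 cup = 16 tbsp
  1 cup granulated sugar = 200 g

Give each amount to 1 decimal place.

granulated sugar: 180.6 g; brown sugar: 1.1 tsp; bread flour: 43.3 tbsp

Scaling factor: 26/6 = 13/3.
granulated sugar: (3 tbsp + 1 tsp = 10/3 tbsp) × 13/3 ÷ 16 tbsp/cup × 200 g/cup ≈ 180.6 g
brown sugar: 0.25 tsp × 13/3 ≈ 1.1 tsp
bread flour: 10 tbsp × 13/3 ≈ 43.3 tbsp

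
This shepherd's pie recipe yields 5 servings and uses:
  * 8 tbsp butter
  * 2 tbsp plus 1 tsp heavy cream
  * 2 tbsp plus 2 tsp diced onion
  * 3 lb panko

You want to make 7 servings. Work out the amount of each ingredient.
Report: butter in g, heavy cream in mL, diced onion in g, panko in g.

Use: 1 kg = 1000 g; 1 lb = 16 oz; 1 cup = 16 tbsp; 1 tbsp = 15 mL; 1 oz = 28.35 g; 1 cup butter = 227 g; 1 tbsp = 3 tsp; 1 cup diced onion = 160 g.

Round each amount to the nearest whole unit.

butter: 159 g; heavy cream: 49 mL; diced onion: 37 g; panko: 1905 g

Scaling factor: 7/5 = 1.4.
butter: 8 tbsp × 7/5 ÷ 16 tbsp/cup × 227 g/cup ≈ 159 g
heavy cream: (2 tbsp + 1 tsp = 7/3 tbsp) × 7/5 × 15 mL/tbsp = 49 mL
diced onion: (2 tbsp + 2 tsp = 8/3 tbsp) × 7/5 ÷ 16 tbsp/cup × 160 g/cup ≈ 37 g
panko: 3 lb × 7/5 × 16 oz/lb × 28.35 g/oz ≈ 1905 g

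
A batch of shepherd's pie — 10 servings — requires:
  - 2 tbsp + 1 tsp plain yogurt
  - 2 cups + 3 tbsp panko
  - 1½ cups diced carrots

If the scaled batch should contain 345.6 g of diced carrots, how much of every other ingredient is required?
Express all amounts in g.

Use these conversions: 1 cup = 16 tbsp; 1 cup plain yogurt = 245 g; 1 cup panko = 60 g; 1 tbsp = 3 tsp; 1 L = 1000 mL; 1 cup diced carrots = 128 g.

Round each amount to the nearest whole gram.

The original recipe has 192 g of diced carrots, so the scaling factor is 345.6 ÷ 192 = 9/5 = 1.8.
plain yogurt: (2 tbsp + 1 tsp = 7/3 tbsp) × 9/5 ÷ 16 tbsp/cup × 245 g/cup ≈ 64 g
panko: (2 cup + 3 tbsp = 2.1875 cup) × 9/5 × 60 g/cup ≈ 236 g

plain yogurt: 64 g; panko: 236 g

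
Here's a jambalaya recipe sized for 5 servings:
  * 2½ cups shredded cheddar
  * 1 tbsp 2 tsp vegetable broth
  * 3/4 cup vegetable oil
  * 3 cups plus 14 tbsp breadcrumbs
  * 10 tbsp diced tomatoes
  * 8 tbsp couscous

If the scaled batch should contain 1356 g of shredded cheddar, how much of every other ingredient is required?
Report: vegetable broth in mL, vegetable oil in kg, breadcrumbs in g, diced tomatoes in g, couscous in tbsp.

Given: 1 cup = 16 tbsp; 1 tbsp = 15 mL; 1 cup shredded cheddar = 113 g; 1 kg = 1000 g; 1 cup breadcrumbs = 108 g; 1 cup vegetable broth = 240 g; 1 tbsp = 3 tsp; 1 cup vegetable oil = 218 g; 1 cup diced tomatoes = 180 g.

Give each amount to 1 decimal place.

vegetable broth: 120.0 mL; vegetable oil: 0.8 kg; breadcrumbs: 2008.8 g; diced tomatoes: 540.0 g; couscous: 38.4 tbsp

The original recipe has 282.5 g of shredded cheddar, so the scaling factor is 1356 ÷ 282.5 = 24/5 = 4.8.
vegetable broth: (1 tbsp + 2 tsp = 5/3 tbsp) × 24/5 × 15 mL/tbsp = 120.0 mL
vegetable oil: 0.75 cup × 24/5 × 218 g/cup ÷ 1000 g/kg ≈ 0.8 kg
breadcrumbs: (3 cup + 14 tbsp = 3.875 cup) × 24/5 × 108 g/cup = 2008.8 g
diced tomatoes: 10 tbsp × 24/5 ÷ 16 tbsp/cup × 180 g/cup = 540.0 g
couscous: 8 tbsp × 24/5 = 38.4 tbsp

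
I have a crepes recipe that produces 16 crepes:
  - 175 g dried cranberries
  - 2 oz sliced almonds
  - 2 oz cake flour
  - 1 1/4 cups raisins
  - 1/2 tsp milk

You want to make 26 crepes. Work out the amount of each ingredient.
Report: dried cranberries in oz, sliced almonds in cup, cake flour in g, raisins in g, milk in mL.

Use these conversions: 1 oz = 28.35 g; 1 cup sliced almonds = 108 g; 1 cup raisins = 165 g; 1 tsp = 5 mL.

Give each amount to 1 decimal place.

dried cranberries: 10.0 oz; sliced almonds: 0.9 cup; cake flour: 92.1 g; raisins: 335.2 g; milk: 4.1 mL

Scaling factor: 26/16 = 13/8 = 1.625.
dried cranberries: 175 g × 13/8 ÷ 28.35 g/oz ≈ 10.0 oz
sliced almonds: 2 oz × 13/8 × 28.35 g/oz ÷ 108 g/cup ≈ 0.9 cup
cake flour: 2 oz × 13/8 × 28.35 g/oz ≈ 92.1 g
raisins: 1.25 cup × 13/8 × 165 g/cup ≈ 335.2 g
milk: 0.5 tsp × 13/8 × 5 mL/tsp ≈ 4.1 mL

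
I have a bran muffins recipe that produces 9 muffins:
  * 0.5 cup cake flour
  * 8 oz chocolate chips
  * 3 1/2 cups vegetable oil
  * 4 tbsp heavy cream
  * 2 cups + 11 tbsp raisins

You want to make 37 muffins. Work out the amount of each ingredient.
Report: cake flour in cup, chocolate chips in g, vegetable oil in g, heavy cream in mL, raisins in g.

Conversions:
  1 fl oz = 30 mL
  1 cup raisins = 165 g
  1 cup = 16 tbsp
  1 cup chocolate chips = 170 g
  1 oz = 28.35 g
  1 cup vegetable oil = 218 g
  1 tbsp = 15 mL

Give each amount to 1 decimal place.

Scaling factor: 37/9.
cake flour: 0.5 cup × 37/9 ≈ 2.1 cup
chocolate chips: 8 oz × 37/9 × 28.35 g/oz = 932.4 g
vegetable oil: 3.5 cup × 37/9 × 218 g/cup ≈ 3136.8 g
heavy cream: 4 tbsp × 37/9 × 15 mL/tbsp ≈ 246.7 mL
raisins: (2 cup + 11 tbsp = 2.6875 cup) × 37/9 × 165 g/cup ≈ 1823.0 g

cake flour: 2.1 cup; chocolate chips: 932.4 g; vegetable oil: 3136.8 g; heavy cream: 246.7 mL; raisins: 1823.0 g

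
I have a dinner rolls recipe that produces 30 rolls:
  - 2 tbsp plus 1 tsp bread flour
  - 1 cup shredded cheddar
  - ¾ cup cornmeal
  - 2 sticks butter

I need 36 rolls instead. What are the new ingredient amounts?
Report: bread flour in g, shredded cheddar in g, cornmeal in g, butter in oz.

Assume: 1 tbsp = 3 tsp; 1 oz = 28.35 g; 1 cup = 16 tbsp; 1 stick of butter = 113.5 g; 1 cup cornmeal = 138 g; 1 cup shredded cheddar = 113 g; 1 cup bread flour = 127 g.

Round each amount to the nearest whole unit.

Scaling factor: 36/30 = 6/5 = 1.2.
bread flour: (2 tbsp + 1 tsp = 7/3 tbsp) × 6/5 ÷ 16 tbsp/cup × 127 g/cup ≈ 22 g
shredded cheddar: 1 cup × 6/5 × 113 g/cup ≈ 136 g
cornmeal: 0.75 cup × 6/5 × 138 g/cup ≈ 124 g
butter: 2 stick × 6/5 × 113.5 g/stick ÷ 28.35 g/oz ≈ 10 oz

bread flour: 22 g; shredded cheddar: 136 g; cornmeal: 124 g; butter: 10 oz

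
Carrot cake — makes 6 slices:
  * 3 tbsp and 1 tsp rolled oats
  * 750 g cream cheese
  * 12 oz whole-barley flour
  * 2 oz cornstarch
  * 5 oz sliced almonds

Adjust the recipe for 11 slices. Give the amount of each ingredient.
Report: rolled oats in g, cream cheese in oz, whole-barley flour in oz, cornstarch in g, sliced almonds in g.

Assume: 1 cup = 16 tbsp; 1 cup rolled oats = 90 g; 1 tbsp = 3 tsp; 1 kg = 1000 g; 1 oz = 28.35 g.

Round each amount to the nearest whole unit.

Scaling factor: 11/6.
rolled oats: (3 tbsp + 1 tsp = 10/3 tbsp) × 11/6 ÷ 16 tbsp/cup × 90 g/cup ≈ 34 g
cream cheese: 750 g × 11/6 ÷ 28.35 g/oz ≈ 49 oz
whole-barley flour: 12 oz × 11/6 = 22 oz
cornstarch: 2 oz × 11/6 × 28.35 g/oz ≈ 104 g
sliced almonds: 5 oz × 11/6 × 28.35 g/oz ≈ 260 g

rolled oats: 34 g; cream cheese: 49 oz; whole-barley flour: 22 oz; cornstarch: 104 g; sliced almonds: 260 g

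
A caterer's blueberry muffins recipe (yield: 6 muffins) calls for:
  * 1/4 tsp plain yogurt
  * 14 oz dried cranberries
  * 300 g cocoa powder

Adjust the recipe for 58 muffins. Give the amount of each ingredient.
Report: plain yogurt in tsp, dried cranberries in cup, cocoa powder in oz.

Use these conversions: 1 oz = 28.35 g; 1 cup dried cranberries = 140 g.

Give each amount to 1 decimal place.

plain yogurt: 2.4 tsp; dried cranberries: 27.4 cup; cocoa powder: 102.3 oz

Scaling factor: 58/6 = 29/3.
plain yogurt: 0.25 tsp × 29/3 ≈ 2.4 tsp
dried cranberries: 14 oz × 29/3 × 28.35 g/oz ÷ 140 g/cup ≈ 27.4 cup
cocoa powder: 300 g × 29/3 ÷ 28.35 g/oz ≈ 102.3 oz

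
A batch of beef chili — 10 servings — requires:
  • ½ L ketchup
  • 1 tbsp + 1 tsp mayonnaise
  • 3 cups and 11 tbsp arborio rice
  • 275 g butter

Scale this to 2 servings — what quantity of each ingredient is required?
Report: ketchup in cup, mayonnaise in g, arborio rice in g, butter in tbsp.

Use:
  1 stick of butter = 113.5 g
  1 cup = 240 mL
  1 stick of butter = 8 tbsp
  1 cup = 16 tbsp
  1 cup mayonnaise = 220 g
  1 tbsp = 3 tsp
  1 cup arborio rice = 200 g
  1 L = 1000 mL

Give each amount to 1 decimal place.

Scaling factor: 2/10 = 1/5 = 0.2.
ketchup: 0.5 L × 1/5 × 1000 mL/L ÷ 240 mL/cup ≈ 0.4 cup
mayonnaise: (1 tbsp + 1 tsp = 4/3 tbsp) × 1/5 ÷ 16 tbsp/cup × 220 g/cup ≈ 3.7 g
arborio rice: (3 cup + 11 tbsp = 3.6875 cup) × 1/5 × 200 g/cup = 147.5 g
butter: 275 g × 1/5 ÷ 113.5 g/stick × 8 tbsp/stick ≈ 3.9 tbsp

ketchup: 0.4 cup; mayonnaise: 3.7 g; arborio rice: 147.5 g; butter: 3.9 tbsp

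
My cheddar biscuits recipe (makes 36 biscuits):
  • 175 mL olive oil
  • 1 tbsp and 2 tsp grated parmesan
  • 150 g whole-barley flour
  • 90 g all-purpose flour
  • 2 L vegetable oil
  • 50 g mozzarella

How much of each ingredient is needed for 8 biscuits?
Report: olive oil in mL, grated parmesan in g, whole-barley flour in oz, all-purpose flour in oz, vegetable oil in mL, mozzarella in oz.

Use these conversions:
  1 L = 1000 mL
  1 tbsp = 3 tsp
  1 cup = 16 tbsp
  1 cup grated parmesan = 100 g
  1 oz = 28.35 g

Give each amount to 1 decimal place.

olive oil: 38.9 mL; grated parmesan: 2.3 g; whole-barley flour: 1.2 oz; all-purpose flour: 0.7 oz; vegetable oil: 444.4 mL; mozzarella: 0.4 oz

Scaling factor: 8/36 = 2/9.
olive oil: 175 mL × 2/9 ≈ 38.9 mL
grated parmesan: (1 tbsp + 2 tsp = 5/3 tbsp) × 2/9 ÷ 16 tbsp/cup × 100 g/cup ≈ 2.3 g
whole-barley flour: 150 g × 2/9 ÷ 28.35 g/oz ≈ 1.2 oz
all-purpose flour: 90 g × 2/9 ÷ 28.35 g/oz ≈ 0.7 oz
vegetable oil: 2 L × 2/9 × 1000 mL/L ≈ 444.4 mL
mozzarella: 50 g × 2/9 ÷ 28.35 g/oz ≈ 0.4 oz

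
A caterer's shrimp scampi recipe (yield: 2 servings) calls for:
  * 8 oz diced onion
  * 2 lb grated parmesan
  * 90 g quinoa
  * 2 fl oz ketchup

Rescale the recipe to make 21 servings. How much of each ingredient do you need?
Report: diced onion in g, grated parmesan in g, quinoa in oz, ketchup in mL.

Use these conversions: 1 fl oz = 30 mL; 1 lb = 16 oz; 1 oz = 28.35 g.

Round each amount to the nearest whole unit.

Scaling factor: 21/2 = 10.5.
diced onion: 8 oz × 21/2 × 28.35 g/oz ≈ 2381 g
grated parmesan: 2 lb × 21/2 × 16 oz/lb × 28.35 g/oz ≈ 9526 g
quinoa: 90 g × 21/2 ÷ 28.35 g/oz ≈ 33 oz
ketchup: 2 fl oz × 21/2 × 30 mL/fl oz = 630 mL

diced onion: 2381 g; grated parmesan: 9526 g; quinoa: 33 oz; ketchup: 630 mL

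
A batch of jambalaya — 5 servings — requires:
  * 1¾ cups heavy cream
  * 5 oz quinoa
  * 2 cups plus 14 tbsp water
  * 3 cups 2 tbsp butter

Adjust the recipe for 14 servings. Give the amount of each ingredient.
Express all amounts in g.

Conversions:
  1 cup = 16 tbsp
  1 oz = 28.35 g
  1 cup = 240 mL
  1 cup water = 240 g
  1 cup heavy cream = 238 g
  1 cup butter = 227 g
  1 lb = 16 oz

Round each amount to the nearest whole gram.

Scaling factor: 14/5 = 2.8.
heavy cream: 1.75 cup × 14/5 × 238 g/cup ≈ 1166 g
quinoa: 5 oz × 14/5 × 28.35 g/oz ≈ 397 g
water: (2 cup + 14 tbsp = 2.875 cup) × 14/5 × 240 g/cup = 1932 g
butter: (3 cup + 2 tbsp = 3.125 cup) × 14/5 × 227 g/cup ≈ 1986 g

heavy cream: 1166 g; quinoa: 397 g; water: 1932 g; butter: 1986 g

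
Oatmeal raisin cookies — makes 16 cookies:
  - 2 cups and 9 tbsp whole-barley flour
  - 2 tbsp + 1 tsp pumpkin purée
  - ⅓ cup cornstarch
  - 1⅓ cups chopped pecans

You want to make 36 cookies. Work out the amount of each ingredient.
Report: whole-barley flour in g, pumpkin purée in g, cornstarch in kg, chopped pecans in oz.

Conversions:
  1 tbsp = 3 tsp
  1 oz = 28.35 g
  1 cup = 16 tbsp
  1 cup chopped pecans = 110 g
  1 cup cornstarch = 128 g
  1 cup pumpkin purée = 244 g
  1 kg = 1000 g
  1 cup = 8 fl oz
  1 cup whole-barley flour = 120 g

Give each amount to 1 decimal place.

Scaling factor: 36/16 = 9/4 = 2.25.
whole-barley flour: (2 cup + 9 tbsp = 2.5625 cup) × 9/4 × 120 g/cup ≈ 691.9 g
pumpkin purée: (2 tbsp + 1 tsp = 7/3 tbsp) × 9/4 ÷ 16 tbsp/cup × 244 g/cup ≈ 80.1 g
cornstarch: 1/3 cup × 9/4 × 128 g/cup ÷ 1000 g/kg ≈ 0.1 kg
chopped pecans: 4/3 cup × 9/4 × 110 g/cup ÷ 28.35 g/oz ≈ 11.6 oz

whole-barley flour: 691.9 g; pumpkin purée: 80.1 g; cornstarch: 0.1 kg; chopped pecans: 11.6 oz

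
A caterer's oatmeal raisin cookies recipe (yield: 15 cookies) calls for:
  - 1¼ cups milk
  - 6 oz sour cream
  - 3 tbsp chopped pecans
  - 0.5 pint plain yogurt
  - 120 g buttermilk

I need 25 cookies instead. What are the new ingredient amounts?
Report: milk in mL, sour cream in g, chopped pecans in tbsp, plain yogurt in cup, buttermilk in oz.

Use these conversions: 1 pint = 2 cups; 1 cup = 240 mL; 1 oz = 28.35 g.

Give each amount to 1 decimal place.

milk: 500.0 mL; sour cream: 283.5 g; chopped pecans: 5.0 tbsp; plain yogurt: 1.7 cup; buttermilk: 7.1 oz

Scaling factor: 25/15 = 5/3.
milk: 1.25 cup × 5/3 × 240 mL/cup = 500.0 mL
sour cream: 6 oz × 5/3 × 28.35 g/oz = 283.5 g
chopped pecans: 3 tbsp × 5/3 = 5.0 tbsp
plain yogurt: 0.5 pint × 5/3 × 2 cup/pint ≈ 1.7 cup
buttermilk: 120 g × 5/3 ÷ 28.35 g/oz ≈ 7.1 oz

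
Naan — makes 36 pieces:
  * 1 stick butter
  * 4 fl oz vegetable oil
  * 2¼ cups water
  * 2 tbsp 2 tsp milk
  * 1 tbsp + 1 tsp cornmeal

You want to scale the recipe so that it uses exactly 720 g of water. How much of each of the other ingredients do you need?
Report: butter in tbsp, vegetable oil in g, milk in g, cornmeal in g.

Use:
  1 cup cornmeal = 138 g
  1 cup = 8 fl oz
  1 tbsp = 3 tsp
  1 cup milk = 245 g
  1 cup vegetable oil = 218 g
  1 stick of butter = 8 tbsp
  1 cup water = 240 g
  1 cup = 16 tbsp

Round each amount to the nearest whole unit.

The original recipe has 540 g of water, so the scaling factor is 720 ÷ 540 = 4/3.
butter: 1 stick × 4/3 × 8 tbsp/stick ≈ 11 tbsp
vegetable oil: 4 fl oz × 4/3 ÷ 8 fl oz/cup × 218 g/cup ≈ 145 g
milk: (2 tbsp + 2 tsp = 8/3 tbsp) × 4/3 ÷ 16 tbsp/cup × 245 g/cup ≈ 54 g
cornmeal: (1 tbsp + 1 tsp = 4/3 tbsp) × 4/3 ÷ 16 tbsp/cup × 138 g/cup ≈ 15 g

butter: 11 tbsp; vegetable oil: 145 g; milk: 54 g; cornmeal: 15 g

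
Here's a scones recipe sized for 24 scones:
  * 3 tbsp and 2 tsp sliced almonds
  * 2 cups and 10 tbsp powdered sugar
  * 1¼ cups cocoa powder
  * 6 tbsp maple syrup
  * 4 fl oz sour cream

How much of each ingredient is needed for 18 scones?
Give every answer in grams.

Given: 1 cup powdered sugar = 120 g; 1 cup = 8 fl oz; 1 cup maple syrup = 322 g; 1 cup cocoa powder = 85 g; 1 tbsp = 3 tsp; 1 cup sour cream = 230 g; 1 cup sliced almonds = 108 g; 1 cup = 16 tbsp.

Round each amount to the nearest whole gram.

Scaling factor: 18/24 = 3/4 = 0.75.
sliced almonds: (3 tbsp + 2 tsp = 11/3 tbsp) × 3/4 ÷ 16 tbsp/cup × 108 g/cup ≈ 19 g
powdered sugar: (2 cup + 10 tbsp = 2.625 cup) × 3/4 × 120 g/cup ≈ 236 g
cocoa powder: 1.25 cup × 3/4 × 85 g/cup ≈ 80 g
maple syrup: 6 tbsp × 3/4 ÷ 16 tbsp/cup × 322 g/cup ≈ 91 g
sour cream: 4 fl oz × 3/4 ÷ 8 fl oz/cup × 230 g/cup ≈ 86 g

sliced almonds: 19 g; powdered sugar: 236 g; cocoa powder: 80 g; maple syrup: 91 g; sour cream: 86 g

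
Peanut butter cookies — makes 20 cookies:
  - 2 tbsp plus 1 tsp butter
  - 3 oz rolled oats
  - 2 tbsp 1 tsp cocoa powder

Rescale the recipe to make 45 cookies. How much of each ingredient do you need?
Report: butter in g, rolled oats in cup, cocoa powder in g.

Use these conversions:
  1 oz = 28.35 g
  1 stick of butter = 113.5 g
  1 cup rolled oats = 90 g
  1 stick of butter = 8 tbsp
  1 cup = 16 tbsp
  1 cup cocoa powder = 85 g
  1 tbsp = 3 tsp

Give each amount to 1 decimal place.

Scaling factor: 45/20 = 9/4 = 2.25.
butter: (2 tbsp + 1 tsp = 7/3 tbsp) × 9/4 ÷ 8 tbsp/stick × 113.5 g/stick ≈ 74.5 g
rolled oats: 3 oz × 9/4 × 28.35 g/oz ÷ 90 g/cup ≈ 2.1 cup
cocoa powder: (2 tbsp + 1 tsp = 7/3 tbsp) × 9/4 ÷ 16 tbsp/cup × 85 g/cup ≈ 27.9 g

butter: 74.5 g; rolled oats: 2.1 cup; cocoa powder: 27.9 g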